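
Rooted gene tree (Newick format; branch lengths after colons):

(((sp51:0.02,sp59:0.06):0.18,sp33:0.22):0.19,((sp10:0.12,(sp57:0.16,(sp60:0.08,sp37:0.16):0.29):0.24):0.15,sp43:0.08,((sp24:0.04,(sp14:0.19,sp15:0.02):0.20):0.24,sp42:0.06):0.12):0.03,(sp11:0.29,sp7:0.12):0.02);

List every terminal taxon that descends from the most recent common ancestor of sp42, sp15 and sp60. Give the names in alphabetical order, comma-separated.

Tracing sp42: it sits inside ((sp24,(sp14,sp15)),sp42).
Tracing sp15: it sits inside (sp14,sp15).
Tracing sp60: it sits inside (sp60,sp37).
The smallest clade enclosing all 3 is ((sp10,(sp57,(sp60,sp37))),sp43,((sp24,(sp14,sp15)),sp42)); the answer is its 9 terminal taxa in alphabetical order.

sp10, sp14, sp15, sp24, sp37, sp42, sp43, sp57, sp60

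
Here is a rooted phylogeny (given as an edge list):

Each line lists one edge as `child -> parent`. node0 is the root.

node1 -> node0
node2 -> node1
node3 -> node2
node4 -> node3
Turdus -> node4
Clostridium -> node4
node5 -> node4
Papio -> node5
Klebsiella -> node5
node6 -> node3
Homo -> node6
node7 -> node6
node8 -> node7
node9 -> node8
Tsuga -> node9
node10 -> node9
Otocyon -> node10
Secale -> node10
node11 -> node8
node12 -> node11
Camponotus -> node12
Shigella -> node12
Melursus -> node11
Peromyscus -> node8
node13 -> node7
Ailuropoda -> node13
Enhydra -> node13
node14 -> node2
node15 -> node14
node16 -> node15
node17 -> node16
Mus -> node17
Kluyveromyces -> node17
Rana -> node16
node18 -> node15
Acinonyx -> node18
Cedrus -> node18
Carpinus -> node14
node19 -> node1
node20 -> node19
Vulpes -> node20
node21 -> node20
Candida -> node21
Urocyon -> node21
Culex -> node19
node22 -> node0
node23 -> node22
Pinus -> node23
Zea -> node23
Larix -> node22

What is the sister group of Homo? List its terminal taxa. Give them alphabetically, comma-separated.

Ailuropoda, Camponotus, Enhydra, Melursus, Otocyon, Peromyscus, Secale, Shigella, Tsuga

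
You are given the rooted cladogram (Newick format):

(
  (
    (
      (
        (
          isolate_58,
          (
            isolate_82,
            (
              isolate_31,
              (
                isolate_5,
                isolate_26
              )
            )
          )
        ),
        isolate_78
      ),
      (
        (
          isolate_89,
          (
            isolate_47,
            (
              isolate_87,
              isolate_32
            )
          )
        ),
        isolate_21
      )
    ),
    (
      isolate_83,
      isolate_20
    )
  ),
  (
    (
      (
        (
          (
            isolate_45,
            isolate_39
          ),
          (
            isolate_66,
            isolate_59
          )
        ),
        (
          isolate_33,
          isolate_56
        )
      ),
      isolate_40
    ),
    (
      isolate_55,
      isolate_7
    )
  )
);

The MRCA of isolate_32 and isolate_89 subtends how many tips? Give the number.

The MRCA of isolate_32 and isolate_89 is the node subtending (isolate_89,(isolate_47,(isolate_87,isolate_32))).
That clade contains 4 terminal taxa: isolate_32, isolate_47, isolate_87, isolate_89.

4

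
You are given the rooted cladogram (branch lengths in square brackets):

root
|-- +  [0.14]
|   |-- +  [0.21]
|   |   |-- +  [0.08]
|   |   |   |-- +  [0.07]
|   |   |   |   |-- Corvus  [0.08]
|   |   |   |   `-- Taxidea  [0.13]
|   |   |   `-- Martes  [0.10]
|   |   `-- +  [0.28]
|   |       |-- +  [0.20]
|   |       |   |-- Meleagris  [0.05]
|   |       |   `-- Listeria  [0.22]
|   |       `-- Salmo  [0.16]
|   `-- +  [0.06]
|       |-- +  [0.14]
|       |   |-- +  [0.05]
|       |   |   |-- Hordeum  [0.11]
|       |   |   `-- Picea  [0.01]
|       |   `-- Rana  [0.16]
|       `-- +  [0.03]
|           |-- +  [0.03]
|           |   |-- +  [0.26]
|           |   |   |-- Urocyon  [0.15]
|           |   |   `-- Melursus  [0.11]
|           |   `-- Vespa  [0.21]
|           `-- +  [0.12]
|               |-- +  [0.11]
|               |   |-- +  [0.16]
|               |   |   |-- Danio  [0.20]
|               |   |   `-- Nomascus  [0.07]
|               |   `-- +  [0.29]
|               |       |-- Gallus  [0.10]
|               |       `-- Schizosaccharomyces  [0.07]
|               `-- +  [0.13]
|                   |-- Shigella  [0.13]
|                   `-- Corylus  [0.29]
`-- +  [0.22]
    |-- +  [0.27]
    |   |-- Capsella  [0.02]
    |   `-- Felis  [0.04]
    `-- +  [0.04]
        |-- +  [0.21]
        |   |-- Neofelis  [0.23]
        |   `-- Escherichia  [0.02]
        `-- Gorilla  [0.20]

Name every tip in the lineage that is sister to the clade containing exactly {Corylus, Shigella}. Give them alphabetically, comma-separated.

Danio, Gallus, Nomascus, Schizosaccharomyces

The clade containing exactly {Corylus, Shigella} attaches to the tree at the node subtending (((Danio,Nomascus),(Gallus,Schizosaccharomyces)),(Shigella,Corylus)).
The other lineage descending from that same node — the sister group — is ((Danio,Nomascus),(Gallus,Schizosaccharomyces)); its 4 tips in alphabetical order are the answer.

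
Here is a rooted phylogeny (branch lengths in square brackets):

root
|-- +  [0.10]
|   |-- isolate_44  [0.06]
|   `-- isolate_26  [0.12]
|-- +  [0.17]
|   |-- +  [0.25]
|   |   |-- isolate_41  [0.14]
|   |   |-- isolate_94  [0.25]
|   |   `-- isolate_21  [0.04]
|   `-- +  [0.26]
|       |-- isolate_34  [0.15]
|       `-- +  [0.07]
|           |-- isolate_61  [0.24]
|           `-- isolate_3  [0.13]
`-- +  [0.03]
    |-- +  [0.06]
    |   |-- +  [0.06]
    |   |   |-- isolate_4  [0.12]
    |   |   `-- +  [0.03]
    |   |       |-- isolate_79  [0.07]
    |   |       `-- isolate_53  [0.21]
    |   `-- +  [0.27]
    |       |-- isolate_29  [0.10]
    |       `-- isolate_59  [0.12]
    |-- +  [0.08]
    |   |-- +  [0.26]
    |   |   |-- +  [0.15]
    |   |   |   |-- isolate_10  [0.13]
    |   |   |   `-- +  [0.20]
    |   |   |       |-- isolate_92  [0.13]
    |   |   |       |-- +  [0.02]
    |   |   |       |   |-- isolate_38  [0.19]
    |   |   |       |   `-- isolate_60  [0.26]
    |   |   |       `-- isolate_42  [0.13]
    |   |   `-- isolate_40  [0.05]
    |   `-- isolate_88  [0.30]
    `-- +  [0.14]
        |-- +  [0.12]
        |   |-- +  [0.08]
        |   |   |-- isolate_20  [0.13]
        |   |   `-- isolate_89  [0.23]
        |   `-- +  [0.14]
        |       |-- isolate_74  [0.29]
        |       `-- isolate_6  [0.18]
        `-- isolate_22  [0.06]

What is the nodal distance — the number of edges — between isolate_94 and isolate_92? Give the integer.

9

The MRCA of isolate_94 and isolate_92 is the root of the tree.
From isolate_94 up to that node: 3 branches. From isolate_92 up to the same node: 6 branches. Total: 3 + 6 = 9.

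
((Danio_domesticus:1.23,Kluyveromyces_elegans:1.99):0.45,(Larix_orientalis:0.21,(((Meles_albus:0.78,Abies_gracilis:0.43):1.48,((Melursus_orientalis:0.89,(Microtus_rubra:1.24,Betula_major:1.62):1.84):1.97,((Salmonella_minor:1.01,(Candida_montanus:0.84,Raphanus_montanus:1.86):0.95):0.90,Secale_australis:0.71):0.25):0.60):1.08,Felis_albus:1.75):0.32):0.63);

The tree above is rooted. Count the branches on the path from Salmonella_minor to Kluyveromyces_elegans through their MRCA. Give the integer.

9

The MRCA of Salmonella_minor and Kluyveromyces_elegans is the root of the tree.
From Salmonella_minor up to that node: 7 branches. From Kluyveromyces_elegans up to the same node: 2 branches. Total: 7 + 2 = 9.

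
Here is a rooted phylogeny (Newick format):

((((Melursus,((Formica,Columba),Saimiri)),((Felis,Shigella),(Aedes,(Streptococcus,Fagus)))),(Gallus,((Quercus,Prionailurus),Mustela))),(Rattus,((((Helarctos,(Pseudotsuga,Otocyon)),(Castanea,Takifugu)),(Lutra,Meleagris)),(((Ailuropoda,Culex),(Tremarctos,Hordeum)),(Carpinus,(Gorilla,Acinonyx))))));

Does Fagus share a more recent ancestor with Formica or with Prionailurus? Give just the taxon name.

The MRCA of Fagus and Formica subtends ((Melursus,((Formica,Columba),Saimiri)),((Felis,Shigella),(Aedes,(Streptococcus,Fagus)))) (9 taxa).
The MRCA of Fagus and Prionailurus subtends (((Melursus,((Formica,Columba),Saimiri)),((Felis,Shigella),(Aedes,(Streptococcus,Fagus)))),(Gallus,((Quercus,Prionailurus),Mustela))) (13 taxa).
The first is nested inside the second, so Fagus shares a more recent common ancestor with Formica.

Formica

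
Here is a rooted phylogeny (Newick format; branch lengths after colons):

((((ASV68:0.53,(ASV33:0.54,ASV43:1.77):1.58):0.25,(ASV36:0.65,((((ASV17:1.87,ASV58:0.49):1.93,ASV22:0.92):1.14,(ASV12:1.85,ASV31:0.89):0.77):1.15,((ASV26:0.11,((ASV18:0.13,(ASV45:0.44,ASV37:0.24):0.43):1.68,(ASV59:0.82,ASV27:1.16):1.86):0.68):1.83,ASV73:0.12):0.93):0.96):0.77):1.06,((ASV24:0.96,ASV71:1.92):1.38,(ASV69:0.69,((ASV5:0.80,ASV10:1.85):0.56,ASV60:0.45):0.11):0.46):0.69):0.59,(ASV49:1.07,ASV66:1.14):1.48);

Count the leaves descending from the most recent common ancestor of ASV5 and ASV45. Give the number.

22

The MRCA of ASV5 and ASV45 is the node subtending (((ASV68,(ASV33,ASV43)),(ASV36,((((ASV17,ASV58),ASV22),(ASV12,ASV31)),((ASV26,((ASV18,(ASV45,ASV37)),(ASV59,ASV27))),ASV73)))),((ASV24,ASV71),(ASV69,((ASV5,ASV10),ASV60)))).
That clade contains 22 terminal taxa: ASV10, ASV12, ASV17, ASV18, ASV22, ASV24, ASV26, ASV27, ASV31, ASV33, ASV36, ASV37, ASV43, ASV45, ASV5, ASV58, ASV59, ASV60, ASV68, ASV69, ASV71, ASV73.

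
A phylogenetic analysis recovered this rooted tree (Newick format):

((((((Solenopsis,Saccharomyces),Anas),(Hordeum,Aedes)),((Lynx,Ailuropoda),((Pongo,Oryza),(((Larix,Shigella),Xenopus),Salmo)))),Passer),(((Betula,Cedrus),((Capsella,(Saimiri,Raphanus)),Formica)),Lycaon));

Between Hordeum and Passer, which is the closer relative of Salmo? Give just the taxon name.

Hordeum

The MRCA of Salmo and Hordeum subtends ((((Solenopsis,Saccharomyces),Anas),(Hordeum,Aedes)),((Lynx,Ailuropoda),((Pongo,Oryza),(((Larix,Shigella),Xenopus),Salmo)))) (13 taxa).
The MRCA of Salmo and Passer subtends (((((Solenopsis,Saccharomyces),Anas),(Hordeum,Aedes)),((Lynx,Ailuropoda),((Pongo,Oryza),(((Larix,Shigella),Xenopus),Salmo)))),Passer) (14 taxa).
The first is nested inside the second, so Salmo shares a more recent common ancestor with Hordeum.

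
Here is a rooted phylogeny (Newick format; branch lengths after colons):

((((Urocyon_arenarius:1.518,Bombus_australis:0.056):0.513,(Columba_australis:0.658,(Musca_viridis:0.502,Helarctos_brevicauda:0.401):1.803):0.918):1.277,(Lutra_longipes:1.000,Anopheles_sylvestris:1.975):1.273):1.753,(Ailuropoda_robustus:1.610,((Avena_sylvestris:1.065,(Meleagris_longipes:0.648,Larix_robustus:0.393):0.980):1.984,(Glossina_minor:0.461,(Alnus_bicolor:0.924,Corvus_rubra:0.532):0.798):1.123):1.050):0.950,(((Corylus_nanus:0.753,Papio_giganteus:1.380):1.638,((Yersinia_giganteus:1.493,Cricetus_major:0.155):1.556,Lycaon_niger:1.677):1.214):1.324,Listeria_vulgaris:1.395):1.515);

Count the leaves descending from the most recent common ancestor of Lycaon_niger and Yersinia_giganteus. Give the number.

The MRCA of Lycaon_niger and Yersinia_giganteus is the node subtending ((Yersinia_giganteus,Cricetus_major),Lycaon_niger).
That clade contains 3 terminal taxa: Cricetus_major, Lycaon_niger, Yersinia_giganteus.

3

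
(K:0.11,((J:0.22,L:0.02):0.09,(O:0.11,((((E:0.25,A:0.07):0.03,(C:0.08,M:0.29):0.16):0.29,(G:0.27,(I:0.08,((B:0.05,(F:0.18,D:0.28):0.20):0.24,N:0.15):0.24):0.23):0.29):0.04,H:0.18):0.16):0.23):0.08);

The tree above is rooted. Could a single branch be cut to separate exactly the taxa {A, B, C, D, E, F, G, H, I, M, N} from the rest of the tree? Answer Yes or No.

Yes

The most recent common ancestor of these taxa subtends ((((E,A),(C,M)),(G,(I,((B,(F,D)),N)))),H).
That clade has exactly 11 tips — every listed taxon and nothing else — so the group is monophyletic.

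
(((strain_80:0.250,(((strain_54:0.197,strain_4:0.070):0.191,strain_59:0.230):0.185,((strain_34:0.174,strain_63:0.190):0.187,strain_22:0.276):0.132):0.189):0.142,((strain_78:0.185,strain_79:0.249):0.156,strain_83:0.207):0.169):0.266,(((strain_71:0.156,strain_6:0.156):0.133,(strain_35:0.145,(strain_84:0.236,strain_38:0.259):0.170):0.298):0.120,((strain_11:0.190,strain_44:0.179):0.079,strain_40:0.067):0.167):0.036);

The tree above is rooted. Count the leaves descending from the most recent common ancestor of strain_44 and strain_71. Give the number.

8

The MRCA of strain_44 and strain_71 is the node subtending (((strain_71,strain_6),(strain_35,(strain_84,strain_38))),((strain_11,strain_44),strain_40)).
That clade contains 8 terminal taxa: strain_11, strain_35, strain_38, strain_40, strain_44, strain_6, strain_71, strain_84.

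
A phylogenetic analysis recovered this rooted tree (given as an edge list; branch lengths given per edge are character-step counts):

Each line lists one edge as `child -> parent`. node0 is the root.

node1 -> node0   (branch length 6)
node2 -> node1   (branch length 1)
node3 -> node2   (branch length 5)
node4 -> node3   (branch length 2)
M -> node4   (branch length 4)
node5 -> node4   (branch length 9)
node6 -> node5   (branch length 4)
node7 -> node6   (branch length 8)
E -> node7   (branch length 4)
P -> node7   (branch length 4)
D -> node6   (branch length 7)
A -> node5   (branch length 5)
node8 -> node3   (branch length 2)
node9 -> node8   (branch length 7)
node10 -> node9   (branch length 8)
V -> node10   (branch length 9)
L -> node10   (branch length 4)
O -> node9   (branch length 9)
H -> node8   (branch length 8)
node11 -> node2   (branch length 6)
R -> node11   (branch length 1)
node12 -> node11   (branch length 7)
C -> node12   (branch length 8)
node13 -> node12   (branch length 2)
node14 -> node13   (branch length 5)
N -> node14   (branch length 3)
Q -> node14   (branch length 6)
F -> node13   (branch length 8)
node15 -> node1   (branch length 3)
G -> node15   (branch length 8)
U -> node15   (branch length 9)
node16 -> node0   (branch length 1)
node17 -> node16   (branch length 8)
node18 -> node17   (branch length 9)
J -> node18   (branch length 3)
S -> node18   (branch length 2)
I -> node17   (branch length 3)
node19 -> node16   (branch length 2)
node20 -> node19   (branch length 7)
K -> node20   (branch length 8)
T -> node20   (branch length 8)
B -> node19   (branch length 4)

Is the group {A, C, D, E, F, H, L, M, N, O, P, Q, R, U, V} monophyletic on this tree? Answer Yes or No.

The MRCA of the listed taxa subtends ((((M,(((E,P),D),A)),(((V,L),O),H)),(R,(C,((N,Q),F)))),(G,U)).
That clade also contains G, which is not in the proposed group, so the group is not monophyletic.

No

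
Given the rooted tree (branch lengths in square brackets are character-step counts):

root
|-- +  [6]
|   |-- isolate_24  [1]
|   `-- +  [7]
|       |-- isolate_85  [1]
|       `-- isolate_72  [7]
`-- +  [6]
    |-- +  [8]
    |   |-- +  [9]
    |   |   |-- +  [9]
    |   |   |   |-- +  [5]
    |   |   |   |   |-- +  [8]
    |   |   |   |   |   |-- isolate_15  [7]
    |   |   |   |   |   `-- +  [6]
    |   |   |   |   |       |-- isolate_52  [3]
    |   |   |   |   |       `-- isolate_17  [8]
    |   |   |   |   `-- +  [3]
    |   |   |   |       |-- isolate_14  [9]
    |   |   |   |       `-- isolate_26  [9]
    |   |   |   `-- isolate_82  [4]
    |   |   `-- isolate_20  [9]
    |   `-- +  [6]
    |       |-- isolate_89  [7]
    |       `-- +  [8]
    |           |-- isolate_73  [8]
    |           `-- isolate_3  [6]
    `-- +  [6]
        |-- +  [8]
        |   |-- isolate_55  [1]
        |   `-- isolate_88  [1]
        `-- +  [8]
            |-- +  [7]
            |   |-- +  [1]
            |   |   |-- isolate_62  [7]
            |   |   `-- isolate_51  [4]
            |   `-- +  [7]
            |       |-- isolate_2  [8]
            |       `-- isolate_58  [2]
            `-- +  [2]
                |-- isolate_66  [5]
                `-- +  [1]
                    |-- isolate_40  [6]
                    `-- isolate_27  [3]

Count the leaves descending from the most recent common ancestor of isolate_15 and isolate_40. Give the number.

The MRCA of isolate_15 and isolate_40 is the node subtending ((((((isolate_15,(isolate_52,isolate_17)),(isolate_14,isolate_26)),isolate_82),isolate_20),(isolate_89,(isolate_73,isolate_3))),((isolate_55,isolate_88),(((isolate_62,isolate_51),(isolate_2,isolate_58)),(isolate_66,(isolate_40,isolate_27))))).
That clade contains 19 terminal taxa: isolate_14, isolate_15, isolate_17, isolate_2, isolate_20, isolate_26, isolate_27, isolate_3, isolate_40, isolate_51, isolate_52, isolate_55, isolate_58, isolate_62, isolate_66, isolate_73, isolate_82, isolate_88, isolate_89.

19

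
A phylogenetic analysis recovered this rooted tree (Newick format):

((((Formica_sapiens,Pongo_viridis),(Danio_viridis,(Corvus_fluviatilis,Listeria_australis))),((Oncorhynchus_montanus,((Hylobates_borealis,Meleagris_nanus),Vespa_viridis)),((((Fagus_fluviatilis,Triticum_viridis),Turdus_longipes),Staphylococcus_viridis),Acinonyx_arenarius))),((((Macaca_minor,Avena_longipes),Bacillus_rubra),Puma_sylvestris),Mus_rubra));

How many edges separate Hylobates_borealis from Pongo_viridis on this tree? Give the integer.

8

The MRCA of Hylobates_borealis and Pongo_viridis is the node subtending (((Formica_sapiens,Pongo_viridis),(Danio_viridis,(Corvus_fluviatilis,Listeria_australis))),((Oncorhynchus_montanus,((Hylobates_borealis,Meleagris_nanus),Vespa_viridis)),((((Fagus_fluviatilis,Triticum_viridis),Turdus_longipes),Staphylococcus_viridis),Acinonyx_arenarius))).
From Hylobates_borealis up to that node: 5 branches. From Pongo_viridis up to the same node: 3 branches. Total: 5 + 3 = 8.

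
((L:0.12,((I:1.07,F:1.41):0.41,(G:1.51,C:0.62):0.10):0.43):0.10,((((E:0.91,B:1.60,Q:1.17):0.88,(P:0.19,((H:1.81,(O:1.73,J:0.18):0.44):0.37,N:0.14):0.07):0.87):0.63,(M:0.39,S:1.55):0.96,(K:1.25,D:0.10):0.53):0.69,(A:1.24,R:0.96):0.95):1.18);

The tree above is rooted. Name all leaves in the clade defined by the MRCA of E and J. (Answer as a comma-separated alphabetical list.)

B, E, H, J, N, O, P, Q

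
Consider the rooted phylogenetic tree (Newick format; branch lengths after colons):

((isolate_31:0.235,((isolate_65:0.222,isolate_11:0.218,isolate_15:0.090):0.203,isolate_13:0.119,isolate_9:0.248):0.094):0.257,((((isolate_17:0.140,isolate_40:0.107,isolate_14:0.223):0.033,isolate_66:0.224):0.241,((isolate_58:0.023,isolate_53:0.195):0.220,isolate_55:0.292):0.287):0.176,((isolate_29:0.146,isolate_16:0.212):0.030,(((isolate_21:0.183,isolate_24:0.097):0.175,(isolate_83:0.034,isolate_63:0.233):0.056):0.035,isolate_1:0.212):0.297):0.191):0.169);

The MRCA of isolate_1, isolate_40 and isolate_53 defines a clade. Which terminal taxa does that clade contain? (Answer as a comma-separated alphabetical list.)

Tracing isolate_1: it sits inside (((isolate_21,isolate_24),(isolate_83,isolate_63)),isolate_1).
Tracing isolate_40: it sits inside (isolate_17,isolate_40,isolate_14).
Tracing isolate_53: it sits inside (isolate_58,isolate_53).
The smallest clade enclosing all 3 is ((((isolate_17,isolate_40,isolate_14),isolate_66),((isolate_58,isolate_53),isolate_55)),((isolate_29,isolate_16),(((isolate_21,isolate_24),(isolate_83,isolate_63)),isolate_1))); the answer is its 14 terminal taxa in alphabetical order.

isolate_1, isolate_14, isolate_16, isolate_17, isolate_21, isolate_24, isolate_29, isolate_40, isolate_53, isolate_55, isolate_58, isolate_63, isolate_66, isolate_83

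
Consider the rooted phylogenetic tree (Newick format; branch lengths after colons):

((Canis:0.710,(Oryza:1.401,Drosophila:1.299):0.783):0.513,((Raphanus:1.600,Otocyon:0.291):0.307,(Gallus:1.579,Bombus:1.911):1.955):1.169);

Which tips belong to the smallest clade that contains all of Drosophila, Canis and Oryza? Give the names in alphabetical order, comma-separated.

Canis, Drosophila, Oryza

Tracing Drosophila: it sits inside (Oryza,Drosophila).
Tracing Canis: it sits inside (Canis,(Oryza,Drosophila)).
Tracing Oryza: it sits inside (Oryza,Drosophila).
The smallest clade enclosing all 3 is (Canis,(Oryza,Drosophila)); the answer is its 3 terminal taxa in alphabetical order.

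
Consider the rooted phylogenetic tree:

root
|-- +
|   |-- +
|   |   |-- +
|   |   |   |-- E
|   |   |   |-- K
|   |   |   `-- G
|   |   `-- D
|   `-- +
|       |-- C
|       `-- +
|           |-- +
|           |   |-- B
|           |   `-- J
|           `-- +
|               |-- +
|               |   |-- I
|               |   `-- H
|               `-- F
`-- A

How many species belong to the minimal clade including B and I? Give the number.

The MRCA of B and I is the node subtending ((B,J),((I,H),F)).
That clade contains 5 terminal taxa: B, F, H, I, J.

5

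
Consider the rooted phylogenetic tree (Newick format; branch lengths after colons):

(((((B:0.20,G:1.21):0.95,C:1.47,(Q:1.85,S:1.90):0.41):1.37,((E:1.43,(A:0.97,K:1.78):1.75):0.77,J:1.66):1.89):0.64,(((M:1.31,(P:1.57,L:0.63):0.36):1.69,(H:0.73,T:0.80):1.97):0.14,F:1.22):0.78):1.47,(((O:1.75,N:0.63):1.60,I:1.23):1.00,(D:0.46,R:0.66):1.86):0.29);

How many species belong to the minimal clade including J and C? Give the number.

9

The MRCA of J and C is the node subtending (((B,G),C,(Q,S)),((E,(A,K)),J)).
That clade contains 9 terminal taxa: A, B, C, E, G, J, K, Q, S.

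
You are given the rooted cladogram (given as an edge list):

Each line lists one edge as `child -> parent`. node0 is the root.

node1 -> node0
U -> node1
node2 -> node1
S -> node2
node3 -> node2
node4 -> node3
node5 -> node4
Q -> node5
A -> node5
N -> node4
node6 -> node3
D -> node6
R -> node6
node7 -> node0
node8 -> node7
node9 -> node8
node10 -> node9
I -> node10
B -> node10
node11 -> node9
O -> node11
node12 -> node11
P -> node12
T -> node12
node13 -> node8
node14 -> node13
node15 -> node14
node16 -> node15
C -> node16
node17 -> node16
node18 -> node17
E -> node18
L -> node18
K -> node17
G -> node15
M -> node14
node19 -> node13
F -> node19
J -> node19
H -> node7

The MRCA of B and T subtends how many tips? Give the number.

5

The MRCA of B and T is the node subtending ((I,B),(O,(P,T))).
That clade contains 5 terminal taxa: B, I, O, P, T.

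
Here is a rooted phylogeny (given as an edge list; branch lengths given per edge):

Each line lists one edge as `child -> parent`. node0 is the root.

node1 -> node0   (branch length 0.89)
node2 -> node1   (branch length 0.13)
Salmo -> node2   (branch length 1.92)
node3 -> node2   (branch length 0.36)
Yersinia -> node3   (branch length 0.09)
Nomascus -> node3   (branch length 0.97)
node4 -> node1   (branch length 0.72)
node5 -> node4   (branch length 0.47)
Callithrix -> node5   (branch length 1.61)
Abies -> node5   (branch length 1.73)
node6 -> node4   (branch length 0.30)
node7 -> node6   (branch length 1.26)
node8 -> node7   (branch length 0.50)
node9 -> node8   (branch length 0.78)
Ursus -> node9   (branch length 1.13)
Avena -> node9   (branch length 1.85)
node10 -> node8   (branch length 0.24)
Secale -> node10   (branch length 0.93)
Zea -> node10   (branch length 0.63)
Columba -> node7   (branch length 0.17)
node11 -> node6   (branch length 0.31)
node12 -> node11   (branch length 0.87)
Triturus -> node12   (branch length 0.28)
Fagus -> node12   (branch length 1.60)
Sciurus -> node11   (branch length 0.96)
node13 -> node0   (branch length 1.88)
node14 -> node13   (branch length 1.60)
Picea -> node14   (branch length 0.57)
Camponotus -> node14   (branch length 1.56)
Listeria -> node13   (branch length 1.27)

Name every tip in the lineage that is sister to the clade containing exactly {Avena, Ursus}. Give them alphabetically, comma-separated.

Secale, Zea

The clade containing exactly {Avena, Ursus} attaches to the tree at the node subtending ((Ursus,Avena),(Secale,Zea)).
The other lineage descending from that same node — the sister group — is (Secale,Zea); its 2 tips in alphabetical order are the answer.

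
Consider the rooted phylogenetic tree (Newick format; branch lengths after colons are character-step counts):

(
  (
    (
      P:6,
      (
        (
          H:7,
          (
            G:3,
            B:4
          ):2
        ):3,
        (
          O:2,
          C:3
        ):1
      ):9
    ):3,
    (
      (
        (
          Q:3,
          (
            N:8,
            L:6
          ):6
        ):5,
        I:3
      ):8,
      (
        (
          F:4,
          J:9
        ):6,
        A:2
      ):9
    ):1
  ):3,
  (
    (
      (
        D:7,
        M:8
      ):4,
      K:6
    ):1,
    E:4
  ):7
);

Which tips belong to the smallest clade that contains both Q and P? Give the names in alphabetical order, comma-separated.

Tracing Q: it sits inside (Q,(N,L)).
Tracing P: it sits inside (P,((H,(G,B)),(O,C))).
The smallest clade enclosing both is ((P,((H,(G,B)),(O,C))),(((Q,(N,L)),I),((F,J),A))); the answer is its 13 terminal taxa in alphabetical order.

A, B, C, F, G, H, I, J, L, N, O, P, Q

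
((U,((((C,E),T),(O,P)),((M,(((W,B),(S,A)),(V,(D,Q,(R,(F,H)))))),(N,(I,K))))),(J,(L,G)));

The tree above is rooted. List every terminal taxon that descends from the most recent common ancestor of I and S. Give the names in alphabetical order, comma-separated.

A, B, D, F, H, I, K, M, N, Q, R, S, V, W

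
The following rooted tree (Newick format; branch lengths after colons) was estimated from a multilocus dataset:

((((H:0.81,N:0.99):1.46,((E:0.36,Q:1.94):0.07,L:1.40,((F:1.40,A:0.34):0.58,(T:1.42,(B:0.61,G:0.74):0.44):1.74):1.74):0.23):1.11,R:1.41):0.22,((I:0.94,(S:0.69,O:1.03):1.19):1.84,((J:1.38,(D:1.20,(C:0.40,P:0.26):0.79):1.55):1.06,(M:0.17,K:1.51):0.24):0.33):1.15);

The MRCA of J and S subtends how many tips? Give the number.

The MRCA of J and S is the node subtending ((I,(S,O)),((J,(D,(C,P))),(M,K))).
That clade contains 9 terminal taxa: C, D, I, J, K, M, O, P, S.

9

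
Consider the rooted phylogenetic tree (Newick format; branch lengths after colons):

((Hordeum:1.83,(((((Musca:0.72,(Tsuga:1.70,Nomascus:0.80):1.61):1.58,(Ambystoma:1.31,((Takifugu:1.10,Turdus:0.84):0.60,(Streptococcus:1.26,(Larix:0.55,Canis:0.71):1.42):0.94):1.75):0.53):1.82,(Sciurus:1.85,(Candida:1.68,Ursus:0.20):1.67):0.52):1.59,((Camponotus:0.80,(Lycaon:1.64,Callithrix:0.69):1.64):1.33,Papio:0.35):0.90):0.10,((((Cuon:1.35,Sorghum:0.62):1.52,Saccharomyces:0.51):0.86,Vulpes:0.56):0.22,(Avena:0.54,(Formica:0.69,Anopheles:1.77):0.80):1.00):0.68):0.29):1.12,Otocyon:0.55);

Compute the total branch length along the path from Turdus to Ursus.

7.93

The path runs Turdus → … → MRCA → … → Ursus; the MRCA is the node subtending (((Musca,(Tsuga,Nomascus)),(Ambystoma,((Takifugu,Turdus),(Streptococcus,(Larix,Canis))))),(Sciurus,(Candida,Ursus))).
Branch lengths along that path: 0.84 + 0.60 + 1.75 + 0.53 + 1.82 + 0.52 + 1.67 + 0.20 = 7.93.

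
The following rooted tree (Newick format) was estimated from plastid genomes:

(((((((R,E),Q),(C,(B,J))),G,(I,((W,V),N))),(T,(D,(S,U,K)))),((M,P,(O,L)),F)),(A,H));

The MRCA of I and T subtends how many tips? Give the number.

16

The MRCA of I and T is the node subtending (((((R,E),Q),(C,(B,J))),G,(I,((W,V),N))),(T,(D,(S,U,K)))).
That clade contains 16 terminal taxa: B, C, D, E, G, I, J, K, N, Q, R, S, T, U, V, W.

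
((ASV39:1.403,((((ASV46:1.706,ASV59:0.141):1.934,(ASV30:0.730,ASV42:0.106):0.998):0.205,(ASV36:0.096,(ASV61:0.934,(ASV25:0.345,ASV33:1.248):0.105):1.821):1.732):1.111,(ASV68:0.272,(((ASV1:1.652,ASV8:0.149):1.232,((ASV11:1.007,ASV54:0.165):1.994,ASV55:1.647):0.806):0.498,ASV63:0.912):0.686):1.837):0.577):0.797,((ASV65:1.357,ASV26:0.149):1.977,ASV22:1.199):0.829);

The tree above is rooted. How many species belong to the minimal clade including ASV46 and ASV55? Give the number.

The MRCA of ASV46 and ASV55 is the node subtending ((((ASV46,ASV59),(ASV30,ASV42)),(ASV36,(ASV61,(ASV25,ASV33)))),(ASV68,(((ASV1,ASV8),((ASV11,ASV54),ASV55)),ASV63))).
That clade contains 15 terminal taxa: ASV1, ASV11, ASV25, ASV30, ASV33, ASV36, ASV42, ASV46, ASV54, ASV55, ASV59, ASV61, ASV63, ASV68, ASV8.

15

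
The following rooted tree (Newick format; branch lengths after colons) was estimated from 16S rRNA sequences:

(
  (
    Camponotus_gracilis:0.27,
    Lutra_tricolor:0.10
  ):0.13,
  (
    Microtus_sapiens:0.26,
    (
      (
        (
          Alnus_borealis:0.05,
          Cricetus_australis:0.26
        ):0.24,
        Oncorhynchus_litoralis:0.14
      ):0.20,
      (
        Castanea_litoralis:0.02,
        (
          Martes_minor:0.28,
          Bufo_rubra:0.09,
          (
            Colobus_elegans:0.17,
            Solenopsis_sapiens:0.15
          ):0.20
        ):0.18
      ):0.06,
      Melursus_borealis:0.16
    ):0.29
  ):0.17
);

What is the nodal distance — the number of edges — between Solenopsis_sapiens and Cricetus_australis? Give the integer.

7

The MRCA of Solenopsis_sapiens and Cricetus_australis is the node subtending (((Alnus_borealis,Cricetus_australis),Oncorhynchus_litoralis),(Castanea_litoralis,(Martes_minor,Bufo_rubra,(Colobus_elegans,Solenopsis_sapiens))),Melursus_borealis).
From Solenopsis_sapiens up to that node: 4 branches. From Cricetus_australis up to the same node: 3 branches. Total: 4 + 3 = 7.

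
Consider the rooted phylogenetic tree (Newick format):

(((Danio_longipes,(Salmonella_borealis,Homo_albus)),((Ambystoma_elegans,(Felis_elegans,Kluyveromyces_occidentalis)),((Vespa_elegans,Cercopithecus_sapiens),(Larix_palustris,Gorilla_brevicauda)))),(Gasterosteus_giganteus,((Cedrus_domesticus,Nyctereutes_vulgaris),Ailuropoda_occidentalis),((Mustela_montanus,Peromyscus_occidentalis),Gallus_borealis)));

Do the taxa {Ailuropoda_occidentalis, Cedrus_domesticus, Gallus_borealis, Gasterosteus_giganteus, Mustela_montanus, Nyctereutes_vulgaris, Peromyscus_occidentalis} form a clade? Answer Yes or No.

The most recent common ancestor of these taxa subtends (Gasterosteus_giganteus,((Cedrus_domesticus,Nyctereutes_vulgaris),Ailuropoda_occidentalis),((Mustela_montanus,Peromyscus_occidentalis),Gallus_borealis)).
That clade has exactly 7 tips — every listed taxon and nothing else — so the group is monophyletic.

Yes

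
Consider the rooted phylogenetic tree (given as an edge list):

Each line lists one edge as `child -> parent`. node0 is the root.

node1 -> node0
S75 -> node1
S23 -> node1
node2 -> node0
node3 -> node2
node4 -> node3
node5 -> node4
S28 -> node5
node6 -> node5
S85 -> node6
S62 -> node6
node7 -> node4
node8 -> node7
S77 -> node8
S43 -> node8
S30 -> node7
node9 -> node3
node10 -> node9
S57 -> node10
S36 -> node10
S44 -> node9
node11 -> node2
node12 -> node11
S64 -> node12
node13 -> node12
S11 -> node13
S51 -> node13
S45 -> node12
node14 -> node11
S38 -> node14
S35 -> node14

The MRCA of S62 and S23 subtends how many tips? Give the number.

The MRCA of S62 and S23 is the root, so the clade is the entire tree.
That clade contains 17 terminal taxa: S11, S23, S28, S30, S35, S36, S38, S43, S44, S45, S51, S57, S62, S64, S75, S77, S85.

17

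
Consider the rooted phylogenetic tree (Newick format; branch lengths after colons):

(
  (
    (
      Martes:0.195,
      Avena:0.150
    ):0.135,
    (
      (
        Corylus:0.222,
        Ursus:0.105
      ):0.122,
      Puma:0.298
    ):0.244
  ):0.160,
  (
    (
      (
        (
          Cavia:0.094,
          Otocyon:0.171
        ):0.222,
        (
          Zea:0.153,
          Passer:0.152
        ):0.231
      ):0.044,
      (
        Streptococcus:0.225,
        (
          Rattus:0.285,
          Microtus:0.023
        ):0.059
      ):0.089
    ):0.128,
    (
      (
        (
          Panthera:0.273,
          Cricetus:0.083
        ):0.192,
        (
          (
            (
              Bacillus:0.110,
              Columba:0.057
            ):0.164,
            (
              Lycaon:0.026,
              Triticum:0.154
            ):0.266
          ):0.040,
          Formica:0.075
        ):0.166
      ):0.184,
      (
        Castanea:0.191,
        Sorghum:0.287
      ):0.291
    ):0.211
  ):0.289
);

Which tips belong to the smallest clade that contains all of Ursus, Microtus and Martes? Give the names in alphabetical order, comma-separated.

Tracing Ursus: it sits inside (Corylus,Ursus).
Tracing Microtus: it sits inside (Rattus,Microtus).
Tracing Martes: it sits inside (Martes,Avena).
The smallest clade enclosing all 3 is the whole tree (their MRCA is the root), so the answer is all 21 tips in alphabetical order.

Avena, Bacillus, Castanea, Cavia, Columba, Corylus, Cricetus, Formica, Lycaon, Martes, Microtus, Otocyon, Panthera, Passer, Puma, Rattus, Sorghum, Streptococcus, Triticum, Ursus, Zea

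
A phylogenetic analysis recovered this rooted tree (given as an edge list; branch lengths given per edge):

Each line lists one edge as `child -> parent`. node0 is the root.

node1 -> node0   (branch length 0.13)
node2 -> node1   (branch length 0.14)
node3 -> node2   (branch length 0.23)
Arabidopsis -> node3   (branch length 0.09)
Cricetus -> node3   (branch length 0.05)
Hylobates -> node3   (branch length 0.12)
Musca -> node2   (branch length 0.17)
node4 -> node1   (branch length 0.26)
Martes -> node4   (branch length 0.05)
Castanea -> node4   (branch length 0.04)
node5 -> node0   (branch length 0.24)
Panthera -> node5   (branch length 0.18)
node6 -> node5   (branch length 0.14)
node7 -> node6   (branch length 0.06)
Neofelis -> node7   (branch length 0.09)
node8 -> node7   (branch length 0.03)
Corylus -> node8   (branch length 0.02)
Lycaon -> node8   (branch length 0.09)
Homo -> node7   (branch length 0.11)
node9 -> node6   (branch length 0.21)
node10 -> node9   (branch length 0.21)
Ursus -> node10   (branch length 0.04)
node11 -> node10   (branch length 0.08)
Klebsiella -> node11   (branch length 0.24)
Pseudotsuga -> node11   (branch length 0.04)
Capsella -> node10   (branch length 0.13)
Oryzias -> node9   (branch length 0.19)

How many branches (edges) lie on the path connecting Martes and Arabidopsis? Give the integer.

5

The MRCA of Martes and Arabidopsis is the node subtending (((Arabidopsis,Cricetus,Hylobates),Musca),(Martes,Castanea)).
From Martes up to that node: 2 branches. From Arabidopsis up to the same node: 3 branches. Total: 2 + 3 = 5.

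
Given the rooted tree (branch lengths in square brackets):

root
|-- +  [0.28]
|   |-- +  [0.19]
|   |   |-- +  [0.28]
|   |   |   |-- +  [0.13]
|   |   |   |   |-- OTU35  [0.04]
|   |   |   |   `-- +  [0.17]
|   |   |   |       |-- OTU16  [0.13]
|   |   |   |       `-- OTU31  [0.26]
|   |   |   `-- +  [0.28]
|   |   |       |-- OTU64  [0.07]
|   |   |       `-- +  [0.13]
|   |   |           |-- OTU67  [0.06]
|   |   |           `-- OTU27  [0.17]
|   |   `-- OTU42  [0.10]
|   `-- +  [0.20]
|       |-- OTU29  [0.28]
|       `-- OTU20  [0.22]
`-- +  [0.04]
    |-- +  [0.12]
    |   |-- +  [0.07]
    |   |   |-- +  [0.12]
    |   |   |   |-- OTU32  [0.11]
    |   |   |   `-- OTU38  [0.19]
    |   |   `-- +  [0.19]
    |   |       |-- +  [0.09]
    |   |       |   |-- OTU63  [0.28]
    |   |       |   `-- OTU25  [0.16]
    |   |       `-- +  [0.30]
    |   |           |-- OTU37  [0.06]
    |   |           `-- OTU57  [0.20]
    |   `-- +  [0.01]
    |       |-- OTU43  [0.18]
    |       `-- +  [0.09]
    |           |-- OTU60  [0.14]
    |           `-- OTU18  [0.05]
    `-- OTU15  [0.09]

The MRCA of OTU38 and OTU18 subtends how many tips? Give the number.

The MRCA of OTU38 and OTU18 is the node subtending (((OTU32,OTU38),((OTU63,OTU25),(OTU37,OTU57))),(OTU43,(OTU60,OTU18))).
That clade contains 9 terminal taxa: OTU18, OTU25, OTU32, OTU37, OTU38, OTU43, OTU57, OTU60, OTU63.

9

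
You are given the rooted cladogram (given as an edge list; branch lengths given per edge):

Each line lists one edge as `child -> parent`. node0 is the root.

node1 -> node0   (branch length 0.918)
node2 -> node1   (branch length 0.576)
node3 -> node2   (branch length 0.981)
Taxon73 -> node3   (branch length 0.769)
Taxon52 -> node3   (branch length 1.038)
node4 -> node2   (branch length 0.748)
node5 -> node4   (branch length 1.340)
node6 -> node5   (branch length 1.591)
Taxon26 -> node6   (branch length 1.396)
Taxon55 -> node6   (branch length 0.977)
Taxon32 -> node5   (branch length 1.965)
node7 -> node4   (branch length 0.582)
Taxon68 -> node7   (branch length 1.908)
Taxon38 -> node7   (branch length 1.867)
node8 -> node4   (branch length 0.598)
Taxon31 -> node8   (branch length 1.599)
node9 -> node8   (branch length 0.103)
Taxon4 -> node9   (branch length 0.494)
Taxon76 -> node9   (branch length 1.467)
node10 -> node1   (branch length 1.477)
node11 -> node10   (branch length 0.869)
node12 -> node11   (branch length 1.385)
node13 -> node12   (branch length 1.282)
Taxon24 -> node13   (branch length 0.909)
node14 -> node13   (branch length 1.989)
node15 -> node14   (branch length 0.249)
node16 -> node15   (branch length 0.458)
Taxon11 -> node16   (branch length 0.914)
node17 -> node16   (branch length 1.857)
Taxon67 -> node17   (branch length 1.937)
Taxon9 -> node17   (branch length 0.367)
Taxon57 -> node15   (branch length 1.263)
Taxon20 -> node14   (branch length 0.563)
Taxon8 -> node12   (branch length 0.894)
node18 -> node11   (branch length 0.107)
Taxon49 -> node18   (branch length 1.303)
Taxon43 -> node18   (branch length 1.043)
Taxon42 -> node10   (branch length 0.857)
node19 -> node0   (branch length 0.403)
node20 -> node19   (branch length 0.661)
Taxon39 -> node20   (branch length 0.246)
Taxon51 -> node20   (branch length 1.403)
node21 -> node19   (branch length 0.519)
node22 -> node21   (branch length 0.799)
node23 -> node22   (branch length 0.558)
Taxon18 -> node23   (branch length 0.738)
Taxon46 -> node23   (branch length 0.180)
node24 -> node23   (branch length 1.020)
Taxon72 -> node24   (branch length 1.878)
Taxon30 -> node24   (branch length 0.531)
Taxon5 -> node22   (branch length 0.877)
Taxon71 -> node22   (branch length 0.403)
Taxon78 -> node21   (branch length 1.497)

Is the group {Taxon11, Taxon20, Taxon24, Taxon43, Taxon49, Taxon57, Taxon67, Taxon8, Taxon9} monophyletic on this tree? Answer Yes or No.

The most recent common ancestor of these taxa subtends (((Taxon24,(((Taxon11,(Taxon67,Taxon9)),Taxon57),Taxon20)),Taxon8),(Taxon49,Taxon43)).
That clade has exactly 9 tips — every listed taxon and nothing else — so the group is monophyletic.

Yes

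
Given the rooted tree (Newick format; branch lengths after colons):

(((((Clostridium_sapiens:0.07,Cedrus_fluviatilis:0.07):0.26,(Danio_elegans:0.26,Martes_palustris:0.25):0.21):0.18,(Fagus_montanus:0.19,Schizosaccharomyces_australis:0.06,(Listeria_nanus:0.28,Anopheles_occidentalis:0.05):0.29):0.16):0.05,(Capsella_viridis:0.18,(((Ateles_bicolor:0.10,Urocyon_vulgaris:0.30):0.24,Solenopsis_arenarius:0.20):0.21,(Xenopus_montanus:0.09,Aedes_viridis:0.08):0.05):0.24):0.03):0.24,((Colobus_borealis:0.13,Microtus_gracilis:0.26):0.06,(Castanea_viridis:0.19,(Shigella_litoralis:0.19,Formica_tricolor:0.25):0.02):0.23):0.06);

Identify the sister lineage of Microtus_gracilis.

Microtus_gracilis attaches to the tree at the node subtending (Colobus_borealis,Microtus_gracilis).
The other lineage descending from that same node — the sister group — is the single tip Colobus_borealis.

Colobus_borealis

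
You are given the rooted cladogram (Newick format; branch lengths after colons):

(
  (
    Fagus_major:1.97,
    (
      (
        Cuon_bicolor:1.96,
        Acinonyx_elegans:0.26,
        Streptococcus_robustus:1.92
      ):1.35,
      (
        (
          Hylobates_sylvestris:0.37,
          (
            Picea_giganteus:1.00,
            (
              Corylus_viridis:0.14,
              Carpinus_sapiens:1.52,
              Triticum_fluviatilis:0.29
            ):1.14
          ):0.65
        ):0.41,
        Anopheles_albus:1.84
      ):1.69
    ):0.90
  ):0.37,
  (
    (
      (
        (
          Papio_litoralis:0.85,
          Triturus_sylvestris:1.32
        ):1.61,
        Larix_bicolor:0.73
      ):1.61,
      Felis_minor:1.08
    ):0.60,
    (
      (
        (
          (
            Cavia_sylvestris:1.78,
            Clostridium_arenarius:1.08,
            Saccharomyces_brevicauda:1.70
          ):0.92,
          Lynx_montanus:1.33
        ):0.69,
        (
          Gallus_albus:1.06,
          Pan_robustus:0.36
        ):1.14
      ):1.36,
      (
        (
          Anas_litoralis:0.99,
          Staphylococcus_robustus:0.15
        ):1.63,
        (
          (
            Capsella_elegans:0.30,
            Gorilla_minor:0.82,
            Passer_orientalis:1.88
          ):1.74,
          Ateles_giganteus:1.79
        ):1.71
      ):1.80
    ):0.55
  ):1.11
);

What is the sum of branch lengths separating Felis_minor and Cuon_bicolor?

7.37

The path runs Felis_minor → … → MRCA → … → Cuon_bicolor; the MRCA is the root of the tree.
Branch lengths along that path: 1.08 + 0.60 + 1.11 + 0.37 + 0.90 + 1.35 + 1.96 = 7.37.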